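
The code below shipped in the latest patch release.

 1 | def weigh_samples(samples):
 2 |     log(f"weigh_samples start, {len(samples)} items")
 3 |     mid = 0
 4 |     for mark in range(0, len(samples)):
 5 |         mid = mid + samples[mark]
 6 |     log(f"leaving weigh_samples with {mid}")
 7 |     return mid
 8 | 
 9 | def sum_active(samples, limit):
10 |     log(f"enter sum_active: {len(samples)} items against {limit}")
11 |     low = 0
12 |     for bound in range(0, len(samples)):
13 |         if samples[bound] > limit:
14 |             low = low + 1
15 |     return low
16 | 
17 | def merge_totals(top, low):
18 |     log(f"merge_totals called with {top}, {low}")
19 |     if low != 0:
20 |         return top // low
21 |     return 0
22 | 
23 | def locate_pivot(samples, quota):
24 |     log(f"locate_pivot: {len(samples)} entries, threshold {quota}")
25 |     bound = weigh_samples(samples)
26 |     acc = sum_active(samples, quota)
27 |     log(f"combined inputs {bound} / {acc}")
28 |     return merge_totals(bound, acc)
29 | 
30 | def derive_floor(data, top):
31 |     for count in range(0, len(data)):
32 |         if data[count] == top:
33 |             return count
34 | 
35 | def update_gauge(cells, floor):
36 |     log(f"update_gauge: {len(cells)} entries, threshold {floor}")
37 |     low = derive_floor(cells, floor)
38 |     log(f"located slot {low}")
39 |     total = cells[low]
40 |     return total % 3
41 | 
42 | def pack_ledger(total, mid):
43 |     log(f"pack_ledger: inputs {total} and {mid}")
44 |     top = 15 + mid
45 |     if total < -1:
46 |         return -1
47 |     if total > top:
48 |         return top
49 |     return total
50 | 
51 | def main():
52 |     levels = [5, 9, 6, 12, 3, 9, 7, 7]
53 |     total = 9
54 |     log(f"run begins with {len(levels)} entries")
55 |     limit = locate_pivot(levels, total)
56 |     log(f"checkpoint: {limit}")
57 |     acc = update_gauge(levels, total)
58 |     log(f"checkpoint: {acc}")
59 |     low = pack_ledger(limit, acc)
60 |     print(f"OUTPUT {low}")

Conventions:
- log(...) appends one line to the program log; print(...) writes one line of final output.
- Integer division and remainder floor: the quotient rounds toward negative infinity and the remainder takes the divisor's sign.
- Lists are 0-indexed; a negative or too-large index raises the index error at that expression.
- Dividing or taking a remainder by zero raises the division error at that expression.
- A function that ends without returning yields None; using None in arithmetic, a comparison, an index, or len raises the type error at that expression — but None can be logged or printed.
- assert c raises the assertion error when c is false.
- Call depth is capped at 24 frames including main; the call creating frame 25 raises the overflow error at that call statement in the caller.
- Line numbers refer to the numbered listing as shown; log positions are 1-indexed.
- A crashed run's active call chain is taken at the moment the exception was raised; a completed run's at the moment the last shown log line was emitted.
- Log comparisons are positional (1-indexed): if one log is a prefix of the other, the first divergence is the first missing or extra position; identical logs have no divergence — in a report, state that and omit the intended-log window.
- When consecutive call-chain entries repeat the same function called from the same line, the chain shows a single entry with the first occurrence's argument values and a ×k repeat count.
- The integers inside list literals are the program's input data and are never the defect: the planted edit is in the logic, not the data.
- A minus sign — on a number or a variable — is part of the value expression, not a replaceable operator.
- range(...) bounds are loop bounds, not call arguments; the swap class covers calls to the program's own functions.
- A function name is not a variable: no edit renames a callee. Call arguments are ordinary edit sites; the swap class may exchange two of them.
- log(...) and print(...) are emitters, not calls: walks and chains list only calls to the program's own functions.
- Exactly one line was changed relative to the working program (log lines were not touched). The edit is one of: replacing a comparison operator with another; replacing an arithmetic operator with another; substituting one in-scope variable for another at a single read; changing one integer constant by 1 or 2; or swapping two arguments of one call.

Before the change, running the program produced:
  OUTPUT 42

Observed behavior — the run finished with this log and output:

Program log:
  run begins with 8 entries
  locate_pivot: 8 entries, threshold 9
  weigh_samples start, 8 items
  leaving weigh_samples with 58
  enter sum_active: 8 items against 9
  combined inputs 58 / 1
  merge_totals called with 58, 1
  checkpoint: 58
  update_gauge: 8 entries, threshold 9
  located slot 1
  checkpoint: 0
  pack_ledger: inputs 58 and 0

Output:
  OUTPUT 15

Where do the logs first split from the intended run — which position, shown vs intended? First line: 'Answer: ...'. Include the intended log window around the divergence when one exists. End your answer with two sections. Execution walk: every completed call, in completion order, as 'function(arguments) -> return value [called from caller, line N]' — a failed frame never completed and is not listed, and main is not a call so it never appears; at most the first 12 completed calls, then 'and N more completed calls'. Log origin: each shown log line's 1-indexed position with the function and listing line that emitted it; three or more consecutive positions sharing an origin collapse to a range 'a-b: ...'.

Answer: position 11 — shown 'checkpoint: 0', intended 'checkpoint: 27'.
Intended log window:
  9: update_gauge: 8 entries, threshold 9
  10: located slot 1
  11: checkpoint: 27
  12: pack_ledger: inputs 58 and 27
Execution walk:
  weigh_samples([5, 9, 6, 12, 3, 9, 7, 7]) -> 58  [called from locate_pivot, line 25]
  sum_active([5, 9, 6, 12, 3, 9, 7, 7], 9) -> 1  [called from locate_pivot, line 26]
  merge_totals(58, 1) -> 58  [called from locate_pivot, line 28]
  locate_pivot([5, 9, 6, 12, 3, 9, 7, 7], 9) -> 58  [called from main, line 55]
  derive_floor([5, 9, 6, 12, 3, 9, 7, 7], 9) -> 1  [called from update_gauge, line 37]
  update_gauge([5, 9, 6, 12, 3, 9, 7, 7], 9) -> 0  [called from main, line 57]
  pack_ledger(58, 0) -> 15  [called from main, line 59]
Log line origins:
  1: logged in main at line 54
  2: logged in locate_pivot at line 24
  3: logged in weigh_samples at line 2
  4: logged in weigh_samples at line 6
  5: logged in sum_active at line 10
  6: logged in locate_pivot at line 27
  7: logged in merge_totals at line 18
  8: logged in main at line 56
  9: logged in update_gauge at line 36
  10: logged in update_gauge at line 38
  11: logged in main at line 58
  12: logged in pack_ledger at line 43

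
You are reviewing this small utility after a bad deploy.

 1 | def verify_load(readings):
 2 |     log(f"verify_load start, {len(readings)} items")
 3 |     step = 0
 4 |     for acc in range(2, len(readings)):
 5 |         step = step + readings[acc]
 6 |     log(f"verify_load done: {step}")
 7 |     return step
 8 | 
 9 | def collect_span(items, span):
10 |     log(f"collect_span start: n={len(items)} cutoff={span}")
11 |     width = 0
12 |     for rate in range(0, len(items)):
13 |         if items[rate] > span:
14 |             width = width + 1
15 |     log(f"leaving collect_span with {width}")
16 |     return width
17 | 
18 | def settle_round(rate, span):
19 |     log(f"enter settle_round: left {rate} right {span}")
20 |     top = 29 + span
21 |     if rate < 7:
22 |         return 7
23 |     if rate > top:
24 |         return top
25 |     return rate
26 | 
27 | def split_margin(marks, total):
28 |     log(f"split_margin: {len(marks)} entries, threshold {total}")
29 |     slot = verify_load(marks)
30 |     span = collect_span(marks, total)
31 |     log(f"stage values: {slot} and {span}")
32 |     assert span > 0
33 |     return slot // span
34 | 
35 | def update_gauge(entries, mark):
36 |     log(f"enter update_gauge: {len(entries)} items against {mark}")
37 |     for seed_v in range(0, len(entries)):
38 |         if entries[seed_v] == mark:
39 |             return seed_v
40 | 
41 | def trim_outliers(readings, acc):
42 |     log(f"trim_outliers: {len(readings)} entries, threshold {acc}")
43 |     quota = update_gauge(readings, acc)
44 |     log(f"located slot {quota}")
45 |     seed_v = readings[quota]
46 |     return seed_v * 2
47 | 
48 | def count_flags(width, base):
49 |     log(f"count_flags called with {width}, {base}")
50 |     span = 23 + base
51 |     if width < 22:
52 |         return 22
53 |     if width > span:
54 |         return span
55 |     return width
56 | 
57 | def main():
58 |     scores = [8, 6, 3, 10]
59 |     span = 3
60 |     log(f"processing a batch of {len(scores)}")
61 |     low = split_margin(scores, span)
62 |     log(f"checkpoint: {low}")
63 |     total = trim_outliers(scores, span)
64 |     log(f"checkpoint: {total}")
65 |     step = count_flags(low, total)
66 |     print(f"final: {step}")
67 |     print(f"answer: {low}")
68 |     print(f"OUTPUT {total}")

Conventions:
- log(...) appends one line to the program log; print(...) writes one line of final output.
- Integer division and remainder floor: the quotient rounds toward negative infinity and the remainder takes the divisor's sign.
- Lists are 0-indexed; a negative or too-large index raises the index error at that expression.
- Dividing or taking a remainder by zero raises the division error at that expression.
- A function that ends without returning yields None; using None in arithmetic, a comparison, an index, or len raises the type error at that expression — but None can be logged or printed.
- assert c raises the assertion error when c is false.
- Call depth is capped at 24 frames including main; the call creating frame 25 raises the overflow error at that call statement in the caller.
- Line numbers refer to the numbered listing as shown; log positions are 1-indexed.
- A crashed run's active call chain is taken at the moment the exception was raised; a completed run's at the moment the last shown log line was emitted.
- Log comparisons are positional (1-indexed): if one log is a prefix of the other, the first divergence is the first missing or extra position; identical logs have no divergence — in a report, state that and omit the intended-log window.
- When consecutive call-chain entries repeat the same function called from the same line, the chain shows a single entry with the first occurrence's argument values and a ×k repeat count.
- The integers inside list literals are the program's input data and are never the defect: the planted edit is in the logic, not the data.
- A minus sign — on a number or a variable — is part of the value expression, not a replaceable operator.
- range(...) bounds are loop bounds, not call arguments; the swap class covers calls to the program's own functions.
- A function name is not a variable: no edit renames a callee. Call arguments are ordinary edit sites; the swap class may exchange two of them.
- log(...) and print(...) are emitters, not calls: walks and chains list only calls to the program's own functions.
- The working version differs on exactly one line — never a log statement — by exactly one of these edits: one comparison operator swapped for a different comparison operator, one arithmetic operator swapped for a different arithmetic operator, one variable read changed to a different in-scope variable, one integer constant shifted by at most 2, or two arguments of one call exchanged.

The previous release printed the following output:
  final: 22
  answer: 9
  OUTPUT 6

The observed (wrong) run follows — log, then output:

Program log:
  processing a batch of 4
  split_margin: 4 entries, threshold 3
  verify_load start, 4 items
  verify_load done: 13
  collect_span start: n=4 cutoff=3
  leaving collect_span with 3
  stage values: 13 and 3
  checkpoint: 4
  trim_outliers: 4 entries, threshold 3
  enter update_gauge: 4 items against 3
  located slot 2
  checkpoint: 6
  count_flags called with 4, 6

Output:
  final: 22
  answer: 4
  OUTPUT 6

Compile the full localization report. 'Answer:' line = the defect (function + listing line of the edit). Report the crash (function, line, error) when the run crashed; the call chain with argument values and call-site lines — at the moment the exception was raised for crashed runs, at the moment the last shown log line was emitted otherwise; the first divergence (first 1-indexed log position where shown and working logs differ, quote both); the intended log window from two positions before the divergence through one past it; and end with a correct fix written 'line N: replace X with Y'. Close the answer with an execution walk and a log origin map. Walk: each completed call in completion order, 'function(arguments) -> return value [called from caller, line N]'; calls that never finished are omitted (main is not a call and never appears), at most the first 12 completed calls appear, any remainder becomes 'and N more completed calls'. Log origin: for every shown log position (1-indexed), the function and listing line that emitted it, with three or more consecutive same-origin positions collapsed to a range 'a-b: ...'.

Answer: the defect is in verify_load at line 4.
Key observation: The earliest visible damage is log position 4 — 'verify_load done: 13' rather than the intended 'verify_load done: 27'.
Call chain: main -> count_flags(4, 6) (called at line 65).
First divergence: position 4; shown 'verify_load done: 13' vs intended 'verify_load done: 27'.
Intended log window:
  2: split_margin: 4 entries, threshold 3
  3: verify_load start, 4 items
  4: verify_load done: 27
  5: collect_span start: n=4 cutoff=3
Execution walk:
  verify_load([8, 6, 3, 10]) -> 13  [called from split_margin, line 29]
  collect_span([8, 6, 3, 10], 3) -> 3  [called from split_margin, line 30]
  split_margin([8, 6, 3, 10], 3) -> 4  [called from main, line 61]
  update_gauge([8, 6, 3, 10], 3) -> 2  [called from trim_outliers, line 43]
  trim_outliers([8, 6, 3, 10], 3) -> 6  [called from main, line 63]
  count_flags(4, 6) -> 22  [called from main, line 65]
Origin of each log line:
  1: logged in main at line 60
  2: logged in split_margin at line 28
  3: logged in verify_load at line 2
  4: logged in verify_load at line 6
  5: logged in collect_span at line 10
  6: logged in collect_span at line 15
  7: logged in split_margin at line 31
  8: logged in main at line 62
  9: logged in trim_outliers at line 42
  10: logged in update_gauge at line 36
  11: logged in trim_outliers at line 44
  12: logged in main at line 64
  13: logged in count_flags at line 49
A correct fix: line 4: replace `2` with `0`.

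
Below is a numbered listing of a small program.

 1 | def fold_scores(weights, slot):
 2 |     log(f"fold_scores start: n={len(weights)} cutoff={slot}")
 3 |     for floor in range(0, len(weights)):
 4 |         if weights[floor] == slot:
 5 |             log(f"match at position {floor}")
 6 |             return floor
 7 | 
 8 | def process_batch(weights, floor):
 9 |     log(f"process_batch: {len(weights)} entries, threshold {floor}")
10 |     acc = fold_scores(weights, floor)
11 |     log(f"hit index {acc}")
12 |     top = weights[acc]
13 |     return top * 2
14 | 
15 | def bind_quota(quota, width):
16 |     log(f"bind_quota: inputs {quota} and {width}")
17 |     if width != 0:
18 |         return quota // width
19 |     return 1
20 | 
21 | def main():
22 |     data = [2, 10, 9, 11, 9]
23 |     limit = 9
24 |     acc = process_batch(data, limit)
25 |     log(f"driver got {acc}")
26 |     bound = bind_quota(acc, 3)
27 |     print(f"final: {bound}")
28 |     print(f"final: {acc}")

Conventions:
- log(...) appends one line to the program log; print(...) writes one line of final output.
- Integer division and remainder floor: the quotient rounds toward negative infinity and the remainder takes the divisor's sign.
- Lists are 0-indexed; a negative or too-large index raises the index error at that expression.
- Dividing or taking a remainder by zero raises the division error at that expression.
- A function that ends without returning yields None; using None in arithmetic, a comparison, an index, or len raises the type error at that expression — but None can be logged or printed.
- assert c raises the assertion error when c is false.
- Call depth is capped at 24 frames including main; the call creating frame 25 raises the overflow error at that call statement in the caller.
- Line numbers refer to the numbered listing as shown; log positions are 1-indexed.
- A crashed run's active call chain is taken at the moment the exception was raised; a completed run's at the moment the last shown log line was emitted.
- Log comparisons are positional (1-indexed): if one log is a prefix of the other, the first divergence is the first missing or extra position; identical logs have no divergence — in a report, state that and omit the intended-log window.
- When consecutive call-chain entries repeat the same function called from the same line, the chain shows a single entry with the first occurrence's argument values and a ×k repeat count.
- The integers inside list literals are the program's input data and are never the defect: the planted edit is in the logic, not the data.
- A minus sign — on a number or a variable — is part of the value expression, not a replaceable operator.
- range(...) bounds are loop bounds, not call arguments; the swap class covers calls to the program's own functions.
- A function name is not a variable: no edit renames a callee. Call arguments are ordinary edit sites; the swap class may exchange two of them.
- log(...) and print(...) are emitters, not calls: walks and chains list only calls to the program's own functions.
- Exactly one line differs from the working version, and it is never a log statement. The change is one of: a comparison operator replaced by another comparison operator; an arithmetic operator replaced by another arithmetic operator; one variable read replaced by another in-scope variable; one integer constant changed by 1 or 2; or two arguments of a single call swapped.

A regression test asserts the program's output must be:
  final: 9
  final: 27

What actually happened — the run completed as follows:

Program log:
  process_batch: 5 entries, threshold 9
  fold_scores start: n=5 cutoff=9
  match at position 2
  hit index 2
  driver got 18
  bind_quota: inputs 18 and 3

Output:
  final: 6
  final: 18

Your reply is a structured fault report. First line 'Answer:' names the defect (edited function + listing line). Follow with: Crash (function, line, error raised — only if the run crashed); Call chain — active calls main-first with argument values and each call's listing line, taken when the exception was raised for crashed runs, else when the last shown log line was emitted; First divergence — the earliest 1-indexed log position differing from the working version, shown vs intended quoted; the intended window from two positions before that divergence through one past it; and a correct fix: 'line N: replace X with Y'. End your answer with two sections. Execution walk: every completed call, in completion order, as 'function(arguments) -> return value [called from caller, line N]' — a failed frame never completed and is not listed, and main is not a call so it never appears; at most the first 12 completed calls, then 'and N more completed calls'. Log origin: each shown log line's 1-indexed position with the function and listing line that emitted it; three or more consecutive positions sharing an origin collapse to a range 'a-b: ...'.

Answer: the defect is in process_batch at line 13.
Core observation: Everything matches until log position 5, which reads 'driver got 18' in place of 'driver got 27'.
Call chain: main -> bind_quota(18, 3) (called at line 26).
First divergence: position 5; shown 'driver got 18' vs intended 'driver got 27'.
Intended log window:
  3: match at position 2
  4: hit index 2
  5: driver got 27
  6: bind_quota: inputs 27 and 3
Execution walk:
  fold_scores([2, 10, 9, 11, 9], 9) -> 2  [called from process_batch, line 10]
  process_batch([2, 10, 9, 11, 9], 9) -> 18  [called from main, line 24]
  bind_quota(18, 3) -> 6  [called from main, line 26]
Log origin:
  1: from process_batch, line 9
  2: from fold_scores, line 2
  3: from fold_scores, line 5
  4: from process_batch, line 11
  5: from main, line 25
  6: from bind_quota, line 16
A correct fix: line 13: replace `2` with `3`.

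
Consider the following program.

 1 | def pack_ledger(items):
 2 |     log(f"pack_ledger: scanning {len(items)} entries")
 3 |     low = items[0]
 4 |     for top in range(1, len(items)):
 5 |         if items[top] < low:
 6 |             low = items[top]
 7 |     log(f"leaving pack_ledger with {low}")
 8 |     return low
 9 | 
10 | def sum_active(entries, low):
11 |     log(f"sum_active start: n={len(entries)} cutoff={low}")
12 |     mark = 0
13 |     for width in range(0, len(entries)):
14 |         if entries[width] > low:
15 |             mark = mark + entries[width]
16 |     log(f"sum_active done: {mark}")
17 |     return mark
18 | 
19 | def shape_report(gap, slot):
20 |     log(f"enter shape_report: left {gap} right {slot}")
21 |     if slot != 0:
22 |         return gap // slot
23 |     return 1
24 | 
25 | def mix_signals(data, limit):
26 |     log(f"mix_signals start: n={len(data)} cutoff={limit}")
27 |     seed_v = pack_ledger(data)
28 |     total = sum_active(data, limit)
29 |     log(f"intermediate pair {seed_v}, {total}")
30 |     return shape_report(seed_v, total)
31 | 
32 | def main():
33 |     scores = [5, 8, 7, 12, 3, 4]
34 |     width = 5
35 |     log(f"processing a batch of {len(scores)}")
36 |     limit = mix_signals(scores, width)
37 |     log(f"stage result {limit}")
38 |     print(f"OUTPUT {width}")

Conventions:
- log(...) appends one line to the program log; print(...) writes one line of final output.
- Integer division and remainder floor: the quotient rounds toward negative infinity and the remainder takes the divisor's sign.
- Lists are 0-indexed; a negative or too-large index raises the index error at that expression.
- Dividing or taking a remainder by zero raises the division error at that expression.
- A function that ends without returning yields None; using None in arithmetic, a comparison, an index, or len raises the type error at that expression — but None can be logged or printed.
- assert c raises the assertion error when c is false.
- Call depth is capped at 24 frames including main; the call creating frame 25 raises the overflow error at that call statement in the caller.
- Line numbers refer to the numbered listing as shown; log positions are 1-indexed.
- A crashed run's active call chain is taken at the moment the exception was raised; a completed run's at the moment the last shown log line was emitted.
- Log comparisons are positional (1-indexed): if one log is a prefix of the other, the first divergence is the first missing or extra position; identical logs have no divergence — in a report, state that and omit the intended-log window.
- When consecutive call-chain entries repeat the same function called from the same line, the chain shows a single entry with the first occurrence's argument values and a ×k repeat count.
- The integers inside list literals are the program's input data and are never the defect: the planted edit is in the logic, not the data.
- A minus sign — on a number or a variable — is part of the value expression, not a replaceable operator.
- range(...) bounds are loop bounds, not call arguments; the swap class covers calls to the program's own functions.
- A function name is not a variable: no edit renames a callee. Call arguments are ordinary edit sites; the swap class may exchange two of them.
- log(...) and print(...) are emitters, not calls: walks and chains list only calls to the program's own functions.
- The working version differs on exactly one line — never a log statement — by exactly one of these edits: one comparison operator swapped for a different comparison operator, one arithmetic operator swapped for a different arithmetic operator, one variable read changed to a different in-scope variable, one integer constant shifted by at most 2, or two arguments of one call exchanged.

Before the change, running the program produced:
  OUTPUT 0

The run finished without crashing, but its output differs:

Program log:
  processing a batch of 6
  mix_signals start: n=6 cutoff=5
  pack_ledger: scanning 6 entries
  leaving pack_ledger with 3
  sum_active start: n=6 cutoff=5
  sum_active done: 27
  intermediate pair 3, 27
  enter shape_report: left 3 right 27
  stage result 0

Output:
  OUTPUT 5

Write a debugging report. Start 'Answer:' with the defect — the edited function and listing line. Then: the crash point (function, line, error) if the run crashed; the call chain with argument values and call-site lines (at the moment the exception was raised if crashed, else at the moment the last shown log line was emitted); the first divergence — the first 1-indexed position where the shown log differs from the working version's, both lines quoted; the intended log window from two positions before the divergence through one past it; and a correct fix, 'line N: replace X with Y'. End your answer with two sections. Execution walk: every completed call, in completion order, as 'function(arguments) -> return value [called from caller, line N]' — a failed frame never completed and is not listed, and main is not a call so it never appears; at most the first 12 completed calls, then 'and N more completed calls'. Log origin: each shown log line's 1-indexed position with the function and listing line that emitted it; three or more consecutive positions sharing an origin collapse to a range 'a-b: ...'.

Answer: the defect is in main at line 38.
Core observation: Nothing in the log betrays the bug — only the output does.
Call chain: main.
First divergence: there is none — every log position agrees.
Execution walk:
  pack_ledger([5, 8, 7, 12, 3, 4]) -> 3  [called from mix_signals, line 27]
  sum_active([5, 8, 7, 12, 3, 4], 5) -> 27  [called from mix_signals, line 28]
  shape_report(3, 27) -> 0  [called from mix_signals, line 30]
  mix_signals([5, 8, 7, 12, 3, 4], 5) -> 0  [called from main, line 36]
Origin of each log line:
  1 — main, line 35
  2 — mix_signals, line 26
  3 — pack_ledger, line 2
  4 — pack_ledger, line 7
  5 — sum_active, line 11
  6 — sum_active, line 16
  7 — mix_signals, line 29
  8 — shape_report, line 20
  9 — main, line 37
A correct fix: line 38: replace `width` with `limit`.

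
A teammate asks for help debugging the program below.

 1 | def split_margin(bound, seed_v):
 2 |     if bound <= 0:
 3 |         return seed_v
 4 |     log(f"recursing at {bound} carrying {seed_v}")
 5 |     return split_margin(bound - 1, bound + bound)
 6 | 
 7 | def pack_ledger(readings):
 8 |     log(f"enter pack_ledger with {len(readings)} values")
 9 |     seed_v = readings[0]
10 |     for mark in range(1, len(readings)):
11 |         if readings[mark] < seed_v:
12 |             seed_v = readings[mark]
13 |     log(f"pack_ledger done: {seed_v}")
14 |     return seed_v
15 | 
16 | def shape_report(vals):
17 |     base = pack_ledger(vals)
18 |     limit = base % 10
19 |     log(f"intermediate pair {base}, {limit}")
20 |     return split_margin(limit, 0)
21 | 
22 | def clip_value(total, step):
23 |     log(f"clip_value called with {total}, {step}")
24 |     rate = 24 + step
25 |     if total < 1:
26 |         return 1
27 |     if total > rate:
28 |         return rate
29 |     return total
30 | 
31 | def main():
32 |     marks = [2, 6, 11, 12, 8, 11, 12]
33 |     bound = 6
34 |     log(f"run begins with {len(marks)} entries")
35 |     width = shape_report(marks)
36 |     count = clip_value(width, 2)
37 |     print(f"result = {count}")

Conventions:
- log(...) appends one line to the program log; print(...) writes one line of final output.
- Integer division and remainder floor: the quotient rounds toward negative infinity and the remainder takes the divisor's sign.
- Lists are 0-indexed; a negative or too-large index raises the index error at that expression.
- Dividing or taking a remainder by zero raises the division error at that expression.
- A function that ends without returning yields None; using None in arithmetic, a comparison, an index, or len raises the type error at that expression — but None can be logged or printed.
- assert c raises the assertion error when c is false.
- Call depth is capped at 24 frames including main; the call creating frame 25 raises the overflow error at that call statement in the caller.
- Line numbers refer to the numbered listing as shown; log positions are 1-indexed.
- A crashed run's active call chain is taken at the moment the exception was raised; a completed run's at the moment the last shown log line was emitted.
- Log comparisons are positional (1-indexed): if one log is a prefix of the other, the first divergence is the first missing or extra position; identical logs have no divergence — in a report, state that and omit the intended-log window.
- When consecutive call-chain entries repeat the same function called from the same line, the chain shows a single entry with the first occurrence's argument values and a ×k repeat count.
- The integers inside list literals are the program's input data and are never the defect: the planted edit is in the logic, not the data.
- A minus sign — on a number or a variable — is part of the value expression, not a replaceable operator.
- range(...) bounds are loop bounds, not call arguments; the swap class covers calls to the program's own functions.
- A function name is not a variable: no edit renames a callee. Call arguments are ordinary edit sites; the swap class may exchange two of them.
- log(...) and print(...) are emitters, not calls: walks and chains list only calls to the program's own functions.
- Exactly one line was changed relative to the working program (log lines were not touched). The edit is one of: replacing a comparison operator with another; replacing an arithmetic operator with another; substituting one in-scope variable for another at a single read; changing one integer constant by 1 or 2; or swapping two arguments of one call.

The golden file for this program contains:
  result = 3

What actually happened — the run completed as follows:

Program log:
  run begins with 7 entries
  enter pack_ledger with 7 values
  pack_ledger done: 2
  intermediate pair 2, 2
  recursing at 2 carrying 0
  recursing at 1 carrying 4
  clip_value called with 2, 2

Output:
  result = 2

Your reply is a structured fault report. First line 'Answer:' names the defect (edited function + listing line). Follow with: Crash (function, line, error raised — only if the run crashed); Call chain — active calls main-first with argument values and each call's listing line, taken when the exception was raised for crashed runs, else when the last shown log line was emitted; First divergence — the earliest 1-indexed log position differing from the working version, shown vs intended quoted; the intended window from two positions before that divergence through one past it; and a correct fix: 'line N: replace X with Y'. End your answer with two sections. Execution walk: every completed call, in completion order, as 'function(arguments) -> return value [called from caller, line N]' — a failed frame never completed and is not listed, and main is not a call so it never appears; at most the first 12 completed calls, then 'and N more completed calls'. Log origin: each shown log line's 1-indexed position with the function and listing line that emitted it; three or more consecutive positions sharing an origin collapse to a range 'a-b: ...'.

Answer: the defect is in split_margin at line 5.
The tell: Everything matches until log position 6, which reads 'recursing at 1 carrying 4' in place of 'recursing at 1 carrying 2'.
Call chain: main -> clip_value(2, 2) (called at line 36).
First divergence: position 6 — shown 'recursing at 1 carrying 4', intended 'recursing at 1 carrying 2'.
Intended log window:
  4: intermediate pair 2, 2
  5: recursing at 2 carrying 0
  6: recursing at 1 carrying 2
  7: clip_value called with 3, 2
Execution walk:
  pack_ledger([2, 6, 11, 12, 8, 11, 12]) -> 2  [called from shape_report, line 17]
  split_margin(0, 2) -> 2  [called from split_margin, line 5]
  split_margin(1, 4) -> 2  [called from split_margin, line 5]
  split_margin(2, 0) -> 2  [called from shape_report, line 20]
  shape_report([2, 6, 11, 12, 8, 11, 12]) -> 2  [called from main, line 35]
  clip_value(2, 2) -> 2  [called from main, line 36]
Log line origins:
  1: emitted by main (line 34)
  2: emitted by pack_ledger (line 8)
  3: emitted by pack_ledger (line 13)
  4: emitted by shape_report (line 19)
  5: emitted by split_margin (line 4)
  6: emitted by split_margin (line 4)
  7: emitted by clip_value (line 23)
A correct fix: line 5: replace `bound + bound` with `seed_v + bound`.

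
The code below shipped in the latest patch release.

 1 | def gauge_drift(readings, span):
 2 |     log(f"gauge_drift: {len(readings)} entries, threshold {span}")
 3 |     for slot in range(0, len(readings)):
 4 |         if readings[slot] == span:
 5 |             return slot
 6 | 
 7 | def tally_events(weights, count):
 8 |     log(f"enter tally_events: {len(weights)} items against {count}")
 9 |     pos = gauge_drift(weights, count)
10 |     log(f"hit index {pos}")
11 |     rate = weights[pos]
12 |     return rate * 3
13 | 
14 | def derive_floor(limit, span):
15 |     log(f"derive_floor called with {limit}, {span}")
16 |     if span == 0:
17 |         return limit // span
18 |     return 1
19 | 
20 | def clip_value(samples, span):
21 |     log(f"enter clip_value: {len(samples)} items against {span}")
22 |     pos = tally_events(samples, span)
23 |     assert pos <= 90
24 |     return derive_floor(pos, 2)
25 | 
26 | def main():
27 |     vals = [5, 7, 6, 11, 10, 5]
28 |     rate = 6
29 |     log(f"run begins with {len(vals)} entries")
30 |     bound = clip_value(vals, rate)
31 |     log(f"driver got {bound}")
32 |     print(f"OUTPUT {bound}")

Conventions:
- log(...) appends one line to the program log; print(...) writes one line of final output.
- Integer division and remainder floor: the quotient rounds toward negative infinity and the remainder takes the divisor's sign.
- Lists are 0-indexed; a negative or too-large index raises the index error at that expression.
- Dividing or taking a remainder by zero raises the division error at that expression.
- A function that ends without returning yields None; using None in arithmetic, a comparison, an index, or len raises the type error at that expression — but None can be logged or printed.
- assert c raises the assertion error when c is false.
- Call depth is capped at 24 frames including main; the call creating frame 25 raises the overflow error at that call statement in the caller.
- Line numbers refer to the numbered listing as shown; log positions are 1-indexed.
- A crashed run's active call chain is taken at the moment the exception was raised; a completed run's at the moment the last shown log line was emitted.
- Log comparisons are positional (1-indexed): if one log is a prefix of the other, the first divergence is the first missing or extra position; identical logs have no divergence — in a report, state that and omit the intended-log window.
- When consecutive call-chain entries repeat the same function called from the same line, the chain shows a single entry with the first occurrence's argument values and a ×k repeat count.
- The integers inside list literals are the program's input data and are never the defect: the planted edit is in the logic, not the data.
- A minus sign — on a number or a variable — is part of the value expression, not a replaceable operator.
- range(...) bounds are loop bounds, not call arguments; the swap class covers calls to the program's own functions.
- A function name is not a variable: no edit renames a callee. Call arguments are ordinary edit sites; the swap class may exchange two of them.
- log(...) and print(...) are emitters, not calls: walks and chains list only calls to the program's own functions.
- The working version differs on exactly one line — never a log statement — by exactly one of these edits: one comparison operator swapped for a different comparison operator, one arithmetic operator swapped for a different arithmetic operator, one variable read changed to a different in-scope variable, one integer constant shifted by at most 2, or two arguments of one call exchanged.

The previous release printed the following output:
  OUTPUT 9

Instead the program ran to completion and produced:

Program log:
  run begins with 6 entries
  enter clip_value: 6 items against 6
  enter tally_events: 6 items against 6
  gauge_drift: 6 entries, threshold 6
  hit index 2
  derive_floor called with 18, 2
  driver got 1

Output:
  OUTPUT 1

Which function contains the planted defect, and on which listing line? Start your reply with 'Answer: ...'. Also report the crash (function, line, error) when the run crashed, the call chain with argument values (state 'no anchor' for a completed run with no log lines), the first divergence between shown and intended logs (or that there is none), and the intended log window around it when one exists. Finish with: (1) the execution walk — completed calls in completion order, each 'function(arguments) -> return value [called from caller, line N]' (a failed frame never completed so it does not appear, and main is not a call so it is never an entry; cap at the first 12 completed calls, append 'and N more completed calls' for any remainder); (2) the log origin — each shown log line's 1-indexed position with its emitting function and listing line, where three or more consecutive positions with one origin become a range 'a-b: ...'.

Answer: the defect is in derive_floor at line 16.
Key observation: Log line 7 is where behavior first shows: 'driver got 1' appears instead of 'driver got 9'.
Call chain: main.
First divergence: position 7 — the shown line 'driver got 1' should read 'driver got 9'.
Intended log window:
  5: hit index 2
  6: derive_floor called with 18, 2
  7: driver got 9
Execution walk:
  gauge_drift([5, 7, 6, 11, 10, 5], 6) -> 2  [called from tally_events, line 9]
  tally_events([5, 7, 6, 11, 10, 5], 6) -> 18  [called from clip_value, line 22]
  derive_floor(18, 2) -> 1  [called from clip_value, line 24]
  clip_value([5, 7, 6, 11, 10, 5], 6) -> 1  [called from main, line 30]
Log line origins:
  1: logged in main at line 29
  2: logged in clip_value at line 21
  3: logged in tally_events at line 8
  4: logged in gauge_drift at line 2
  5: logged in tally_events at line 10
  6: logged in derive_floor at line 15
  7: logged in main at line 31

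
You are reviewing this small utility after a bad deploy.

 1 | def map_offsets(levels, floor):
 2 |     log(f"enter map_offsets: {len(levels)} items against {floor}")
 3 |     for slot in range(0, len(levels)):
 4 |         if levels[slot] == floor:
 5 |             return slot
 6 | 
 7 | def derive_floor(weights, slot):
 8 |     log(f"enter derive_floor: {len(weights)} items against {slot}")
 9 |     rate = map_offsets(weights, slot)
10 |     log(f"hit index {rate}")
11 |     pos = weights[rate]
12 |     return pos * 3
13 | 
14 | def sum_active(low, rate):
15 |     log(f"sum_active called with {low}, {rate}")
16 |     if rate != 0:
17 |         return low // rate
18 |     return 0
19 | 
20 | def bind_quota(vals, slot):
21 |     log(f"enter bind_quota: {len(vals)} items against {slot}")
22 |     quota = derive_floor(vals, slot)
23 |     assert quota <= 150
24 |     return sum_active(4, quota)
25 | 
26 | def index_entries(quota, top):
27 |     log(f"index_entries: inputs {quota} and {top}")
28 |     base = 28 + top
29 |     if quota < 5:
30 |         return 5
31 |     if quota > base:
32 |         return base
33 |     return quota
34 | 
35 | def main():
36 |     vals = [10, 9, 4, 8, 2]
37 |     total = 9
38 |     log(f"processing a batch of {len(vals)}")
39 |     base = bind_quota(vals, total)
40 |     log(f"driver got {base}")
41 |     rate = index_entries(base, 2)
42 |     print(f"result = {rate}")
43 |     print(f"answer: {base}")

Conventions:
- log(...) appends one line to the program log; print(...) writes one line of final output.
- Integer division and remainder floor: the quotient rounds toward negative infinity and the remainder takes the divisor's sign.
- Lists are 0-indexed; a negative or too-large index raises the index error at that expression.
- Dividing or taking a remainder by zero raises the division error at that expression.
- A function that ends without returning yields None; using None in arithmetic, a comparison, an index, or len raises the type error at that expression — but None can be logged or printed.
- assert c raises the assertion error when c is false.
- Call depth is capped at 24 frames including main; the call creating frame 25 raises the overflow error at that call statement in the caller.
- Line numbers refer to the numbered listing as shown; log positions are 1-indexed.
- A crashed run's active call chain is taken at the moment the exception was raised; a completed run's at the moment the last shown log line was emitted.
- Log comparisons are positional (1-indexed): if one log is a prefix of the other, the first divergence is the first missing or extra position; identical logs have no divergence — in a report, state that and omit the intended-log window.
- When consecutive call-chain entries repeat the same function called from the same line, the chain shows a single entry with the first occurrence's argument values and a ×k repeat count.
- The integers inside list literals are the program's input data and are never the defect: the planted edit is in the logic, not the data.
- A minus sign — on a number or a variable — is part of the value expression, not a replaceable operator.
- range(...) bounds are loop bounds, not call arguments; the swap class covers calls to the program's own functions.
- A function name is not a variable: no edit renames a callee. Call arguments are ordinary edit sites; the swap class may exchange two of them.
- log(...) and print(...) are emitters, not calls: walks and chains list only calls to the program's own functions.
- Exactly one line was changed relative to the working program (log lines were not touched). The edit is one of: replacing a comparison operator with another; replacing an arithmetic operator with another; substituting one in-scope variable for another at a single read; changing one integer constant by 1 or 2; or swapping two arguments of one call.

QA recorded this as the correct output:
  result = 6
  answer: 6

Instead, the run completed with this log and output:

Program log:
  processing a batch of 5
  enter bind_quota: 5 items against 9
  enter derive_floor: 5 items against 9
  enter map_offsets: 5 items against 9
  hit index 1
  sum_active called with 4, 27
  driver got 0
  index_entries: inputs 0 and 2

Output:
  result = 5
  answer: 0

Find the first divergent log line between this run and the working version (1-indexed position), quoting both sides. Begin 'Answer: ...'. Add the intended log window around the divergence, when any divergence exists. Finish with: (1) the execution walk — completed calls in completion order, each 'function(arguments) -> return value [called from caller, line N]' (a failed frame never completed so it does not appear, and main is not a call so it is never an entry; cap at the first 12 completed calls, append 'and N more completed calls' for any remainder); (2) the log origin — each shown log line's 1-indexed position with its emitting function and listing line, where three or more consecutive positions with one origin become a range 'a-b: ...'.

Answer: position 6 — shown 'sum_active called with 4, 27', intended 'sum_active called with 27, 4'.
Intended log window:
  4: enter map_offsets: 5 items against 9
  5: hit index 1
  6: sum_active called with 27, 4
  7: driver got 6
Execution walk:
  map_offsets([10, 9, 4, 8, 2], 9) -> 1  [called from derive_floor, line 9]
  derive_floor([10, 9, 4, 8, 2], 9) -> 27  [called from bind_quota, line 22]
  sum_active(4, 27) -> 0  [called from bind_quota, line 24]
  bind_quota([10, 9, 4, 8, 2], 9) -> 0  [called from main, line 39]
  index_entries(0, 2) -> 5  [called from main, line 41]
Log origins:
  1: logged in main at line 38
  2: logged in bind_quota at line 21
  3: logged in derive_floor at line 8
  4: logged in map_offsets at line 2
  5: logged in derive_floor at line 10
  6: logged in sum_active at line 15
  7: logged in main at line 40
  8: logged in index_entries at line 27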